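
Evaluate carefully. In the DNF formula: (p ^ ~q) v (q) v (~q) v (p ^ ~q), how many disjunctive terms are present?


A DNF formula is a disjunction of terms (conjunctions).
Terms are separated by v.
Counting the disjuncts: 4 terms.

4


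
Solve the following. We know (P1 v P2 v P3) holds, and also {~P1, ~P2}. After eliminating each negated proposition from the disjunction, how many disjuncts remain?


Original disjuncts (3): P1, P2, P3
Negated (eliminate): ~P1, ~P2
Remaining disjuncts: P3
Count = 3 - 2 = 1

1


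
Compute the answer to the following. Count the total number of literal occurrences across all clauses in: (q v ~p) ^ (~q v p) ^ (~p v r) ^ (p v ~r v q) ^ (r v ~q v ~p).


Counting literals in each clause:
Clause 1: 2 literal(s)
Clause 2: 2 literal(s)
Clause 3: 2 literal(s)
Clause 4: 3 literal(s)
Clause 5: 3 literal(s)
Total = 12

12


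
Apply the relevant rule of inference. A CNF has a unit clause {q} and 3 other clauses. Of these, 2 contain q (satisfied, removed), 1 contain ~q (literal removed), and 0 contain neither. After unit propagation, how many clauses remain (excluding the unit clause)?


Satisfied (removed): 2
Shortened (remain): 1
Unchanged (remain): 0
Remaining = 1 + 0 = 1

1


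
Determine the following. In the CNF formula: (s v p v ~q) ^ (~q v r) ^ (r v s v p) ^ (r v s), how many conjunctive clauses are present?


A CNF formula is a conjunction of clauses.
Clauses are separated by ^.
Counting the conjuncts: 4 clauses.

4


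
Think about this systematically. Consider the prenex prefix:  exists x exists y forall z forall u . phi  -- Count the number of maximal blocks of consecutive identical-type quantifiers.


Quantifier-type sequence: E E A A  (A=forall, E=exists)
Group into maximal same-type runs:
  Ex2 | Ax2
Number of blocks = 2

2


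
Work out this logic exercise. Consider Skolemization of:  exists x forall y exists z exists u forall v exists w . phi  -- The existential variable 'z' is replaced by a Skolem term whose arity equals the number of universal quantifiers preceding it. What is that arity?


Quantifier prefix: exists x forall y exists z exists u forall v exists w
'z' is existentially quantified at position 3.
Universal variables preceding it: y
Skolem function arity = 1

1


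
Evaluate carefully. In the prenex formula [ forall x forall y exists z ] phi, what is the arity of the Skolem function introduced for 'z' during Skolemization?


Quantifier prefix: forall x forall y exists z
'z' is existentially quantified at position 3.
Universal variables preceding it: x, y
Skolem function arity = 2

2


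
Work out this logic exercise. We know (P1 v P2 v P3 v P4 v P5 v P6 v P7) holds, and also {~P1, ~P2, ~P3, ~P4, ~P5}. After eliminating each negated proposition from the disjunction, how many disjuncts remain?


Original disjuncts (7): P1, P2, P3, P4, P5, P6, P7
Negated (eliminate): ~P1, ~P2, ~P3, ~P4, ~P5
Remaining disjuncts: P6, P7
Count = 7 - 5 = 2

2


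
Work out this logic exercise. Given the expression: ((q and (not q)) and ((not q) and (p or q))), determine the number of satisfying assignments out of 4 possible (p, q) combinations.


Check all 4 assignments:
p=0, q=0: 0
p=0, q=1: 0
p=1, q=0: 0
p=1, q=1: 0
Count of True = 0

0


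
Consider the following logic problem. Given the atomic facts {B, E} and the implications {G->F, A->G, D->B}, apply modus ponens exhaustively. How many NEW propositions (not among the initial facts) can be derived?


Initial facts: {B, E}
Apply modus ponens to closure:
  (no implication fires)
Final known: {B, E}
New propositions: {(none)}
Count = 0

0


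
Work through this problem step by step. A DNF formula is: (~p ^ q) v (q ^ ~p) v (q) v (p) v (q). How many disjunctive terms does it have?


A DNF formula is a disjunction of terms (conjunctions).
Terms are separated by v.
Counting the disjuncts: 5 terms.

5


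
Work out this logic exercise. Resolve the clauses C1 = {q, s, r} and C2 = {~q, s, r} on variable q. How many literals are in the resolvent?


Remove q from C1 and ~q from C2.
C1 remainder: {s, r}
C2 remainder: {s, r}
Union (resolvent): {r, s}
Resolvent has 2 literal(s).

2


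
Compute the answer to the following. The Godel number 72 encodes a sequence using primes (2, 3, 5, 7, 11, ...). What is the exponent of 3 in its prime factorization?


Factorize 72 by dividing by 3 repeatedly.
Division steps: 3 divides 72 exactly 2 time(s).
Exponent of 3 = 2

2


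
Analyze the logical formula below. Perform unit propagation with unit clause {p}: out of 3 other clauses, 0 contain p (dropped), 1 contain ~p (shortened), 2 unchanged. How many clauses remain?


Satisfied (removed): 0
Shortened (remain): 1
Unchanged (remain): 2
Remaining = 1 + 2 = 3

3


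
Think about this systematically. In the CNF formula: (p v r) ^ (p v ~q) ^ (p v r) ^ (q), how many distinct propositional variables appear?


Identify each variable that appears in the formula.
Variables found: p, q, r
Count = 3

3


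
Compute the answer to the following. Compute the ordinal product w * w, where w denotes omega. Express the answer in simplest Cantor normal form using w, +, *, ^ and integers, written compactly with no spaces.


Compute w * w.
Ordinal * is associative and left-distributive over +, but NOT commutative; for finite n>1, n*w = w but w*n stays w*n.
w * w = w^2 by definition.
Result = w^2

w^2


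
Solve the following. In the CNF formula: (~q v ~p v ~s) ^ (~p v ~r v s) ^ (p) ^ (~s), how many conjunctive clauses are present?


A CNF formula is a conjunction of clauses.
Clauses are separated by ^.
Counting the conjuncts: 4 clauses.

4


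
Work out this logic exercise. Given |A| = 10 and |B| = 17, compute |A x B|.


The Cartesian product A x B contains all ordered pairs (a, b).
|A x B| = |A| * |B| = 10 * 17 = 170

170


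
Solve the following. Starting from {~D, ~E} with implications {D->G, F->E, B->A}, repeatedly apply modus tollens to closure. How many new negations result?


Initial negated facts: {~D, ~E}
Apply modus tollens to closure:
  ~E and F->E  =>  ~F
Final negated: {~D, ~E, ~F}
New negations: {~F}
Count = 1

1


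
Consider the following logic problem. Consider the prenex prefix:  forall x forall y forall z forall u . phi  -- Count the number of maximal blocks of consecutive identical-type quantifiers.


Quantifier-type sequence: A A A A  (A=forall, E=exists)
Group into maximal same-type runs:
  Ax4
Number of blocks = 1

1


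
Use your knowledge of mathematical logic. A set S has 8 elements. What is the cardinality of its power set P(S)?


The power set of a set with n elements has 2^n elements.
|P(S)| = 2^8 = 256

256


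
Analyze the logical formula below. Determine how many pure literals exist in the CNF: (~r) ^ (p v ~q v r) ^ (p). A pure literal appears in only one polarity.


Check each variable for pure literal status:
p: pure positive
q: pure negative
r: mixed (not pure)
Pure literal count = 2

2


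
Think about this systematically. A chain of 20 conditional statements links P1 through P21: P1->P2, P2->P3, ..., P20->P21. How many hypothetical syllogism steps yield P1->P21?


With 20 implications in a chain connecting 21 propositions:
P1->P2, P2->P3, ..., P20->P21
Steps needed = (number of implications) - 1 = 20 - 1 = 19

19


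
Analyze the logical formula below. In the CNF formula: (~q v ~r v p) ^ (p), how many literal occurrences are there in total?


Counting literals in each clause:
Clause 1: 3 literal(s)
Clause 2: 1 literal(s)
Total = 4

4


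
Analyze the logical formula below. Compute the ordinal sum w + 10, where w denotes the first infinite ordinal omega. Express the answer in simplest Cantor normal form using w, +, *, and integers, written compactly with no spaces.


Compute w + 10.
Ordinal + is associative but NOT commutative; for finite n>0, n + w = w but w + n stays w+n.
w + 10 is already in normal form (a successor ordinal beyond w).
Result = w+10

w+10


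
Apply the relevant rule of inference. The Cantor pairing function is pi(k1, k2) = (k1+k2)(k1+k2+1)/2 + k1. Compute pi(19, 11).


k1 + k2 = 30
(k1+k2)(k1+k2+1)/2 = 30 * 31 / 2 = 465
pi = 465 + 19 = 484

484


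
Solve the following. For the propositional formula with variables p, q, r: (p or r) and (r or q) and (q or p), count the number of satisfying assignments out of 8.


Evaluate all 8 assignments for p, q, r:
p=0, q=0, r=0: 0
p=0, q=0, r=1: 0
p=0, q=1, r=0: 0
p=0, q=1, r=1: 1
p=1, q=0, r=0: 0
p=1, q=0, r=1: 1
p=1, q=1, r=0: 1
p=1, q=1, r=1: 1
Satisfying count = 4

4


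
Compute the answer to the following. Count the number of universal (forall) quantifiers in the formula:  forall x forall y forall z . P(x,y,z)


Quantifier prefix: forall x forall y forall z
Mark each quantifier type:
  U U U
Universal count = 3, Existential count = 0
Asked for universal (forall) quantifiers: 3

3


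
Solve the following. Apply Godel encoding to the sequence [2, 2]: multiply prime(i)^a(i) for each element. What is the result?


Encode each element as an exponent of the corresponding prime:
  2^2 = 4
  3^2 = 9
Product = 4 * 9 = 36

36


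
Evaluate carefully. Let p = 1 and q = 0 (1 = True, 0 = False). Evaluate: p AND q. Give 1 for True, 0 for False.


p = 1, q = 0
Operation: p AND q
Evaluate: 1 AND 0 = 0

0


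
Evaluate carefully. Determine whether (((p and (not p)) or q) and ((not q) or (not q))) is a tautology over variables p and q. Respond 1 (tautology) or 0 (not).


Check all 4 assignments:
p=0, q=0: 0
p=0, q=1: 0
p=1, q=0: 0
p=1, q=1: 0
Satisfying count = 0/4.
Tautology iff count = 4: no.

0


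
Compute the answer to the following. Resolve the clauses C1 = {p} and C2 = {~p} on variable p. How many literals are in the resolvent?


Remove p from C1 and ~p from C2.
C1 remainder: {}
C2 remainder: {}
Union (resolvent): {} (empty clause)
Resolvent has 0 literal(s).

0


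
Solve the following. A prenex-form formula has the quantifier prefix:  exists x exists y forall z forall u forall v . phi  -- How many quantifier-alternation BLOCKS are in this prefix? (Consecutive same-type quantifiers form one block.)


Quantifier-type sequence: E E A A A  (A=forall, E=exists)
Group into maximal same-type runs:
  Ex2 | Ax3
Number of blocks = 2

2


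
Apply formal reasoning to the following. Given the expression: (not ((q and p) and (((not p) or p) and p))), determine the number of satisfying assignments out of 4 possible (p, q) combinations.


Check all 4 assignments:
p=0, q=0: 1
p=0, q=1: 1
p=1, q=0: 1
p=1, q=1: 0
Count of True = 3

3


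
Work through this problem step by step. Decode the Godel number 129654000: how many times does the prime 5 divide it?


Factorize 129654000 by dividing by 5 repeatedly.
Division steps: 5 divides 129654000 exactly 3 time(s).
Exponent of 5 = 3

3


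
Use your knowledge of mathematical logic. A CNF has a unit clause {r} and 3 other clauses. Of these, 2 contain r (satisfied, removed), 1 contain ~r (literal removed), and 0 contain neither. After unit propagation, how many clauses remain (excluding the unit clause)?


Satisfied (removed): 2
Shortened (remain): 1
Unchanged (remain): 0
Remaining = 1 + 0 = 1

1


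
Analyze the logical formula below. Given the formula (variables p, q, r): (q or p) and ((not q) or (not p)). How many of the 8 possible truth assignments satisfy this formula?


Evaluate all 8 assignments for p, q, r:
p=0, q=0, r=0: 0
p=0, q=0, r=1: 0
p=0, q=1, r=0: 1
p=0, q=1, r=1: 1
p=1, q=0, r=0: 1
p=1, q=0, r=1: 1
p=1, q=1, r=0: 0
p=1, q=1, r=1: 0
Satisfying count = 4

4


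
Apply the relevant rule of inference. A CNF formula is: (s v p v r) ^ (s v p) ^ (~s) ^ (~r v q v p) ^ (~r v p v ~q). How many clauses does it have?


A CNF formula is a conjunction of clauses.
Clauses are separated by ^.
Counting the conjuncts: 5 clauses.

5


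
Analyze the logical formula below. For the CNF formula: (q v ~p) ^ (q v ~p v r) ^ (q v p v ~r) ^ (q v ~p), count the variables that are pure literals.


Check each variable for pure literal status:
p: mixed (not pure)
q: pure positive
r: mixed (not pure)
Pure literal count = 1

1


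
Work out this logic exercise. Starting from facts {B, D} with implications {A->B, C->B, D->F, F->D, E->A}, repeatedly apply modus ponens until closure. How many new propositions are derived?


Initial facts: {B, D}
Apply modus ponens to closure:
  D and D->F  =>  F
Final known: {B, D, F}
New propositions: {F}
Count = 1

1


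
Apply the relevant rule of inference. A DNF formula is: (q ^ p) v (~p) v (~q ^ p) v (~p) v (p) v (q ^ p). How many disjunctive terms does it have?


A DNF formula is a disjunction of terms (conjunctions).
Terms are separated by v.
Counting the disjuncts: 6 terms.

6


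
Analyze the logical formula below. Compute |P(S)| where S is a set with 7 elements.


The power set of a set with n elements has 2^n elements.
|P(S)| = 2^7 = 128

128


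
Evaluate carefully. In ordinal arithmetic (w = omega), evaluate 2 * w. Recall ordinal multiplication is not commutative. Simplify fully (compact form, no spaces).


Compute 2 * w.
Ordinal * is associative and left-distributive over +, but NOT commutative; for finite n>1, n*w = w but w*n stays w*n.
For finite n>0, n * w = sup{n*k : k<w} = w. So 2 * w = w.
Result = w

w


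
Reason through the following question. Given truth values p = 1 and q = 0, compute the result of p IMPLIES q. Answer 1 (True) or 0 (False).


p = 1, q = 0
Operation: p IMPLIES q
Evaluate: 1 IMPLIES 0 = 0

0


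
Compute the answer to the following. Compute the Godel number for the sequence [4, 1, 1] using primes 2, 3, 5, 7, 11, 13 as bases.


Encode each element as an exponent of the corresponding prime:
  2^4 = 16
  3^1 = 3
  5^1 = 5
Product = 16 * 3 * 5 = 240

240


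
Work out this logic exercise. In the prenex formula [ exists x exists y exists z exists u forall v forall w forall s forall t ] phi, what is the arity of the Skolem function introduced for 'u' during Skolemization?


Quantifier prefix: exists x exists y exists z exists u forall v forall w forall s forall t
'u' is existentially quantified at position 4.
No universal quantifiers precede it.
Skolem function arity = 0 (a Skolem constant)

0


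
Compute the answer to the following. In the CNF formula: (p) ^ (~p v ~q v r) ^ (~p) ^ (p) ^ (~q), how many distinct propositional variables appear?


Identify each variable that appears in the formula.
Variables found: p, q, r
Count = 3

3


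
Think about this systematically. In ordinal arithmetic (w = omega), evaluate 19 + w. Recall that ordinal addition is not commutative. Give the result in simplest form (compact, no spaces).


Compute 19 + w.
Ordinal + is associative but NOT commutative; for finite n>0, n + w = w but w + n stays w+n.
Any finite left addend is absorbed by w on the right: 19 + w = w.
Result = w

w


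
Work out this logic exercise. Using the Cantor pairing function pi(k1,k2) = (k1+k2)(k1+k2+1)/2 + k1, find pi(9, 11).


k1 + k2 = 20
(k1+k2)(k1+k2+1)/2 = 20 * 21 / 2 = 210
pi = 210 + 9 = 219

219


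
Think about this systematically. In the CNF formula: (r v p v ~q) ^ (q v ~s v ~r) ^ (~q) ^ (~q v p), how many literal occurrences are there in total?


Counting literals in each clause:
Clause 1: 3 literal(s)
Clause 2: 3 literal(s)
Clause 3: 1 literal(s)
Clause 4: 2 literal(s)
Total = 9

9


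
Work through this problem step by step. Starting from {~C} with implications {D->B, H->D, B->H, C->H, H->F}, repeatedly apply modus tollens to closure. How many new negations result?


Initial negated facts: {~C}
Apply modus tollens to closure:
  (no implication fires)
Final negated: {~C}
New negations: {(none)}
Count = 0

0


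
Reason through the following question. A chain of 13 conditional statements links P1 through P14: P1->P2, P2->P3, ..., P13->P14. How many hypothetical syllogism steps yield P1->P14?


With 13 implications in a chain connecting 14 propositions:
P1->P2, P2->P3, ..., P13->P14
Steps needed = (number of implications) - 1 = 13 - 1 = 12

12


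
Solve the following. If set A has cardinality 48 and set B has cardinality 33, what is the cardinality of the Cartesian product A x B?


The Cartesian product A x B contains all ordered pairs (a, b).
|A x B| = |A| * |B| = 48 * 33 = 1584

1584


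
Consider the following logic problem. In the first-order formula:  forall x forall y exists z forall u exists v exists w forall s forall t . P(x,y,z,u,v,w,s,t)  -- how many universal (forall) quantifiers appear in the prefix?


Quantifier prefix: forall x forall y exists z forall u exists v exists w forall s forall t
Mark each quantifier type:
  U U E U E E U U
Universal count = 5, Existential count = 3
Asked for universal (forall) quantifiers: 5

5


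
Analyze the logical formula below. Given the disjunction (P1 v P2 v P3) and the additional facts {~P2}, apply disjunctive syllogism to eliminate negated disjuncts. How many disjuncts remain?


Original disjuncts (3): P1, P2, P3
Negated (eliminate): ~P2
Remaining disjuncts: P1, P3
Count = 3 - 1 = 2

2


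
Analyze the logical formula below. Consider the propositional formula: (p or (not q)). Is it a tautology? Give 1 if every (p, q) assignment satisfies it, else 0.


Check all 4 assignments:
p=0, q=0: 1
p=0, q=1: 0
p=1, q=0: 1
p=1, q=1: 1
Satisfying count = 3/4.
Tautology iff count = 4: no.

0


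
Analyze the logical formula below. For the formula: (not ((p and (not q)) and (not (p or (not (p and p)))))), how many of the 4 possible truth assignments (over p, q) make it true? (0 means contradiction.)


Check all 4 assignments:
p=0, q=0: 1
p=0, q=1: 1
p=1, q=0: 1
p=1, q=1: 1
Count of True = 4

4


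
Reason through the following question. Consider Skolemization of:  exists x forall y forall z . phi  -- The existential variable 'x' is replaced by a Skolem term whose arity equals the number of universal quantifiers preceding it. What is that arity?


Quantifier prefix: exists x forall y forall z
'x' is existentially quantified at position 1.
No universal quantifiers precede it.
Skolem function arity = 0 (a Skolem constant)

0


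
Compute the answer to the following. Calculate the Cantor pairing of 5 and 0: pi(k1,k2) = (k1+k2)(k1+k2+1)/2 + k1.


k1 + k2 = 5
(k1+k2)(k1+k2+1)/2 = 5 * 6 / 2 = 15
pi = 15 + 5 = 20

20


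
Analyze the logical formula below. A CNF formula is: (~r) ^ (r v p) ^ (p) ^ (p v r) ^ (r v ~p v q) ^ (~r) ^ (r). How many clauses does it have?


A CNF formula is a conjunction of clauses.
Clauses are separated by ^.
Counting the conjuncts: 7 clauses.

7


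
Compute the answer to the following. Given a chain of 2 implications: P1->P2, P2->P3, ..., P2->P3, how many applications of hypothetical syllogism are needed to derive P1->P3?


With 2 implications in a chain connecting 3 propositions:
P1->P2, P2->P3, ..., P2->P3
Steps needed = (number of implications) - 1 = 2 - 1 = 1

1


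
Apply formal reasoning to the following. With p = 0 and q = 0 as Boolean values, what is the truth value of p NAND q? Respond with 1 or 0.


p = 0, q = 0
Operation: p NAND q
Evaluate: 0 NAND 0 = 1

1


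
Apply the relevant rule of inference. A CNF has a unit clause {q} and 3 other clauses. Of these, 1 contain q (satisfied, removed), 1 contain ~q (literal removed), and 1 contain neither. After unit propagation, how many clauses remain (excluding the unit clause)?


Satisfied (removed): 1
Shortened (remain): 1
Unchanged (remain): 1
Remaining = 1 + 1 = 2

2


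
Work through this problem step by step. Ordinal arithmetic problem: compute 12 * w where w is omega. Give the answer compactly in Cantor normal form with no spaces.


Compute 12 * w.
Ordinal * is associative and left-distributive over +, but NOT commutative; for finite n>1, n*w = w but w*n stays w*n.
For finite n>0, n * w = sup{n*k : k<w} = w. So 12 * w = w.
Result = w

w


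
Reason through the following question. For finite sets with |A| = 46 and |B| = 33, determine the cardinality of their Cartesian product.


The Cartesian product A x B contains all ordered pairs (a, b).
|A x B| = |A| * |B| = 46 * 33 = 1518

1518


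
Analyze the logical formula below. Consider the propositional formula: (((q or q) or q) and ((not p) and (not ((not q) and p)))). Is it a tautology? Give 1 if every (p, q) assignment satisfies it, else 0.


Check all 4 assignments:
p=0, q=0: 0
p=0, q=1: 1
p=1, q=0: 0
p=1, q=1: 0
Satisfying count = 1/4.
Tautology iff count = 4: no.

0


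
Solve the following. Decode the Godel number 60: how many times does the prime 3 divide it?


Factorize 60 by dividing by 3 repeatedly.
Division steps: 3 divides 60 exactly 1 time(s).
Exponent of 3 = 1

1


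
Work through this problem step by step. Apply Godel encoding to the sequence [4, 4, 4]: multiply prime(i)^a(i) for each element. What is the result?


Encode each element as an exponent of the corresponding prime:
  2^4 = 16
  3^4 = 81
  5^4 = 625
Product = 16 * 81 * 625 = 810000

810000


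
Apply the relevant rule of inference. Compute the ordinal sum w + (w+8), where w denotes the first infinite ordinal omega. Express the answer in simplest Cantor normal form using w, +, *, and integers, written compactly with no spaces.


Compute w + (w+8).
Ordinal + is associative but NOT commutative; for finite n>0, n + w = w but w + n stays w+n.
w + (w+8) = (w+w) + 8 = w*2+8.
Result = w*2+8

w*2+8


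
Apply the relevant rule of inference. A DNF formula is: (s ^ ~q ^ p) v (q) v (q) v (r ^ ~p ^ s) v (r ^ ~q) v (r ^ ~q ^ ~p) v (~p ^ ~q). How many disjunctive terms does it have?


A DNF formula is a disjunction of terms (conjunctions).
Terms are separated by v.
Counting the disjuncts: 7 terms.

7


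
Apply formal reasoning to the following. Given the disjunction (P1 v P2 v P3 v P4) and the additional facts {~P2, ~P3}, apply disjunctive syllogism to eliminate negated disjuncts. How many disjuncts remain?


Original disjuncts (4): P1, P2, P3, P4
Negated (eliminate): ~P2, ~P3
Remaining disjuncts: P1, P4
Count = 4 - 2 = 2

2


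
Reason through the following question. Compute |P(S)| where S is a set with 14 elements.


The power set of a set with n elements has 2^n elements.
|P(S)| = 2^14 = 16384

16384


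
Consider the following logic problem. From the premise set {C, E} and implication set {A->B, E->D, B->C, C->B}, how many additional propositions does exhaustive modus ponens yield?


Initial facts: {C, E}
Apply modus ponens to closure:
  E and E->D  =>  D
  C and C->B  =>  B
Final known: {B, C, D, E}
New propositions: {B, D}
Count = 2

2


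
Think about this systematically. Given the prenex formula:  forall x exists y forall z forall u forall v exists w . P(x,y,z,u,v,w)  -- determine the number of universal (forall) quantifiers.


Quantifier prefix: forall x exists y forall z forall u forall v exists w
Mark each quantifier type:
  U E U U U E
Universal count = 4, Existential count = 2
Asked for universal (forall) quantifiers: 4

4


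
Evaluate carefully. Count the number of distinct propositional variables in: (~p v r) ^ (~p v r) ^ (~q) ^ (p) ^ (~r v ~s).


Identify each variable that appears in the formula.
Variables found: p, q, r, s
Count = 4

4


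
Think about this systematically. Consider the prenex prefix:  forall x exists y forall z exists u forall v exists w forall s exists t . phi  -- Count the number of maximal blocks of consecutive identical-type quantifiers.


Quantifier-type sequence: A E A E A E A E  (A=forall, E=exists)
Group into maximal same-type runs:
  Ax1 | Ex1 | Ax1 | Ex1 | Ax1 | Ex1 | Ax1 | Ex1
Number of blocks = 8

8


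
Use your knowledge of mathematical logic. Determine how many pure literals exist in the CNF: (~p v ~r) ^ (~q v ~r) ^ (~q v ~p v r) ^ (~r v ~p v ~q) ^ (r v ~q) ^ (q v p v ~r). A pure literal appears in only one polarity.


Check each variable for pure literal status:
p: mixed (not pure)
q: mixed (not pure)
r: mixed (not pure)
Pure literal count = 0

0


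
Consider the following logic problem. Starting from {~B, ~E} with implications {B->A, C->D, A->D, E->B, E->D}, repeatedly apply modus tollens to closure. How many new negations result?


Initial negated facts: {~B, ~E}
Apply modus tollens to closure:
  (no implication fires)
Final negated: {~B, ~E}
New negations: {(none)}
Count = 0

0


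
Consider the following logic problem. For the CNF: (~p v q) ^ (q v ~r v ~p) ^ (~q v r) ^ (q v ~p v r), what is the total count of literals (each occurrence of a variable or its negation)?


Counting literals in each clause:
Clause 1: 2 literal(s)
Clause 2: 3 literal(s)
Clause 3: 2 literal(s)
Clause 4: 3 literal(s)
Total = 10

10


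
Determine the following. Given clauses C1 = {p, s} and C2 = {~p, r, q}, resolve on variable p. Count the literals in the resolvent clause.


Remove p from C1 and ~p from C2.
C1 remainder: {s}
C2 remainder: {r, q}
Union (resolvent): {q, r, s}
Resolvent has 3 literal(s).

3


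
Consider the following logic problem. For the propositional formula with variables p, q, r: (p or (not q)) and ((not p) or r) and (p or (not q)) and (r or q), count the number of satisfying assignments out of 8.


Evaluate all 8 assignments for p, q, r:
p=0, q=0, r=0: 0
p=0, q=0, r=1: 1
p=0, q=1, r=0: 0
p=0, q=1, r=1: 0
p=1, q=0, r=0: 0
p=1, q=0, r=1: 1
p=1, q=1, r=0: 0
p=1, q=1, r=1: 1
Satisfying count = 3

3


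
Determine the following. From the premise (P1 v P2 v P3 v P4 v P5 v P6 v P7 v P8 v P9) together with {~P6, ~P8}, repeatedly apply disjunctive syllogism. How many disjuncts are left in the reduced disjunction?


Original disjuncts (9): P1, P2, P3, P4, P5, P6, P7, P8, P9
Negated (eliminate): ~P6, ~P8
Remaining disjuncts: P1, P2, P3, P4, P5, P7, P9
Count = 9 - 2 = 7

7


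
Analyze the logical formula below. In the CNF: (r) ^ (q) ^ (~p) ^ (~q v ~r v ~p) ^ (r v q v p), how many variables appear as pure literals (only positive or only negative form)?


Check each variable for pure literal status:
p: mixed (not pure)
q: mixed (not pure)
r: mixed (not pure)
Pure literal count = 0

0


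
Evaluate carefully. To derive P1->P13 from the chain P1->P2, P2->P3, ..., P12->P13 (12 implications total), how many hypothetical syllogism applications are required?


With 12 implications in a chain connecting 13 propositions:
P1->P2, P2->P3, ..., P12->P13
Steps needed = (number of implications) - 1 = 12 - 1 = 11

11


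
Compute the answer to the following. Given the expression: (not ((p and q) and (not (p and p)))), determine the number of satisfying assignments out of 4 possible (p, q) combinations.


Check all 4 assignments:
p=0, q=0: 1
p=0, q=1: 1
p=1, q=0: 1
p=1, q=1: 1
Count of True = 4

4


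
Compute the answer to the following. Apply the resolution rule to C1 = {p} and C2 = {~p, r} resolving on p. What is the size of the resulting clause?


Remove p from C1 and ~p from C2.
C1 remainder: {}
C2 remainder: {r}
Union (resolvent): {r}
Resolvent has 1 literal(s).

1


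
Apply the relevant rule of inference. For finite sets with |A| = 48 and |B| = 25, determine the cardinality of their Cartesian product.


The Cartesian product A x B contains all ordered pairs (a, b).
|A x B| = |A| * |B| = 48 * 25 = 1200

1200


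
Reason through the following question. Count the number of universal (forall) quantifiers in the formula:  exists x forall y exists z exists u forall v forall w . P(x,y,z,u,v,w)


Quantifier prefix: exists x forall y exists z exists u forall v forall w
Mark each quantifier type:
  E U E E U U
Universal count = 3, Existential count = 3
Asked for universal (forall) quantifiers: 3

3


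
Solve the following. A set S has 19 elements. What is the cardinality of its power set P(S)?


The power set of a set with n elements has 2^n elements.
|P(S)| = 2^19 = 524288

524288


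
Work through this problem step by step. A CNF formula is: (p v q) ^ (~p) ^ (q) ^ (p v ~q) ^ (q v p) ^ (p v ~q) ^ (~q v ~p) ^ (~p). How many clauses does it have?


A CNF formula is a conjunction of clauses.
Clauses are separated by ^.
Counting the conjuncts: 8 clauses.

8


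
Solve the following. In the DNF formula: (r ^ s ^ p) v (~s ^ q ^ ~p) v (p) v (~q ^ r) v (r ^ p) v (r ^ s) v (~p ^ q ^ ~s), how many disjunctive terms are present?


A DNF formula is a disjunction of terms (conjunctions).
Terms are separated by v.
Counting the disjuncts: 7 terms.

7


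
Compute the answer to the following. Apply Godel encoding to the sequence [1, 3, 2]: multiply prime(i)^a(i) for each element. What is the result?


Encode each element as an exponent of the corresponding prime:
  2^1 = 2
  3^3 = 27
  5^2 = 25
Product = 2 * 27 * 25 = 1350

1350


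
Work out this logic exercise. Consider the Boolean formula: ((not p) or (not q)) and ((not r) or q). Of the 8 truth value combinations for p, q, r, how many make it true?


Evaluate all 8 assignments for p, q, r:
p=0, q=0, r=0: 1
p=0, q=0, r=1: 0
p=0, q=1, r=0: 1
p=0, q=1, r=1: 1
p=1, q=0, r=0: 1
p=1, q=0, r=1: 0
p=1, q=1, r=0: 0
p=1, q=1, r=1: 0
Satisfying count = 4

4


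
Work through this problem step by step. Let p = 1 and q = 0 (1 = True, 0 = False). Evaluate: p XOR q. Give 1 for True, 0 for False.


p = 1, q = 0
Operation: p XOR q
Evaluate: 1 XOR 0 = 1

1


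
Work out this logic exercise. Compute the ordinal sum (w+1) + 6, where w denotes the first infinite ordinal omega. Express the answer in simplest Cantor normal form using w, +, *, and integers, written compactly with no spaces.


Compute (w+1) + 6.
Ordinal + is associative but NOT commutative; for finite n>0, n + w = w but w + n stays w+n.
By associativity: (w+1) + 6 = w + (1+6) = w+7.
Result = w+7

w+7


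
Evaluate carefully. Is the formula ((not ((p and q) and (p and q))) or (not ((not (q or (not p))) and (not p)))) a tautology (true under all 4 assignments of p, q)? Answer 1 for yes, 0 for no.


Check all 4 assignments:
p=0, q=0: 1
p=0, q=1: 1
p=1, q=0: 1
p=1, q=1: 1
Satisfying count = 4/4.
Tautology iff count = 4: yes.

1


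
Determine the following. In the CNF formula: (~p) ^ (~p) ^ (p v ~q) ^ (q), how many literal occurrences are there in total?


Counting literals in each clause:
Clause 1: 1 literal(s)
Clause 2: 1 literal(s)
Clause 3: 2 literal(s)
Clause 4: 1 literal(s)
Total = 5

5


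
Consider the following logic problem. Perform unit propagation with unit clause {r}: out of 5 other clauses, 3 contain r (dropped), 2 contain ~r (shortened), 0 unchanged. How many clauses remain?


Satisfied (removed): 3
Shortened (remain): 2
Unchanged (remain): 0
Remaining = 2 + 0 = 2

2


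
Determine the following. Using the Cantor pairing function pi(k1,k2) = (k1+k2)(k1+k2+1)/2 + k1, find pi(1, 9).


k1 + k2 = 10
(k1+k2)(k1+k2+1)/2 = 10 * 11 / 2 = 55
pi = 55 + 1 = 56

56


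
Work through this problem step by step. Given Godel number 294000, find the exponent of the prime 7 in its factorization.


Factorize 294000 by dividing by 7 repeatedly.
Division steps: 7 divides 294000 exactly 2 time(s).
Exponent of 7 = 2

2


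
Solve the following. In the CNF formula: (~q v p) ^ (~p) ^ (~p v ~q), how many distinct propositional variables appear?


Identify each variable that appears in the formula.
Variables found: p, q
Count = 2

2


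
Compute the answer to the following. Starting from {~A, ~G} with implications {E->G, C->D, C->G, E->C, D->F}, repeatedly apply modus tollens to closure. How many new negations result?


Initial negated facts: {~A, ~G}
Apply modus tollens to closure:
  ~G and E->G  =>  ~E
  ~G and C->G  =>  ~C
Final negated: {~A, ~C, ~E, ~G}
New negations: {~C, ~E}
Count = 2

2


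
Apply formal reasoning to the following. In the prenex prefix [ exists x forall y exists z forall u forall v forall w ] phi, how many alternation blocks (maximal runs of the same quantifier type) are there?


Quantifier-type sequence: E A E A A A  (A=forall, E=exists)
Group into maximal same-type runs:
  Ex1 | Ax1 | Ex1 | Ax3
Number of blocks = 4

4


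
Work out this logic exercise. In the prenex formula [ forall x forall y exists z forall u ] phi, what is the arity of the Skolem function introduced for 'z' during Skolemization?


Quantifier prefix: forall x forall y exists z forall u
'z' is existentially quantified at position 3.
Universal variables preceding it: x, y
Skolem function arity = 2

2


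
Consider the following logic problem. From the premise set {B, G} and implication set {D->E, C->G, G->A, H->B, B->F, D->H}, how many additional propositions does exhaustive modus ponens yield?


Initial facts: {B, G}
Apply modus ponens to closure:
  G and G->A  =>  A
  B and B->F  =>  F
Final known: {A, B, F, G}
New propositions: {A, F}
Count = 2

2


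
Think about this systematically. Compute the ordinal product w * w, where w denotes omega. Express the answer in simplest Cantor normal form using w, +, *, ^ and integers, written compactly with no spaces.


Compute w * w.
Ordinal * is associative and left-distributive over +, but NOT commutative; for finite n>1, n*w = w but w*n stays w*n.
w * w = w^2 by definition.
Result = w^2

w^2


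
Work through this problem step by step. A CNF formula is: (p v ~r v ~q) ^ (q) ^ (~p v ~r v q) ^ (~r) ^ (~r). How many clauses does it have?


A CNF formula is a conjunction of clauses.
Clauses are separated by ^.
Counting the conjuncts: 5 clauses.

5


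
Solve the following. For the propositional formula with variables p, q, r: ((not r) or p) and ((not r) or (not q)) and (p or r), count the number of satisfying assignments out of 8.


Evaluate all 8 assignments for p, q, r:
p=0, q=0, r=0: 0
p=0, q=0, r=1: 0
p=0, q=1, r=0: 0
p=0, q=1, r=1: 0
p=1, q=0, r=0: 1
p=1, q=0, r=1: 1
p=1, q=1, r=0: 1
p=1, q=1, r=1: 0
Satisfying count = 3

3


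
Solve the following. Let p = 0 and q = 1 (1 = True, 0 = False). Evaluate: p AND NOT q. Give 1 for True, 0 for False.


p = 0, q = 1
Operation: p AND NOT q
Evaluate: 0 AND NOT 1 = 0

0


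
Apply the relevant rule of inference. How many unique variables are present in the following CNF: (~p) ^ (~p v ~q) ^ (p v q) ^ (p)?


Identify each variable that appears in the formula.
Variables found: p, q
Count = 2

2


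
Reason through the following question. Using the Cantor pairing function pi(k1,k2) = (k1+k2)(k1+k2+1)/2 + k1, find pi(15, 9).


k1 + k2 = 24
(k1+k2)(k1+k2+1)/2 = 24 * 25 / 2 = 300
pi = 300 + 15 = 315

315


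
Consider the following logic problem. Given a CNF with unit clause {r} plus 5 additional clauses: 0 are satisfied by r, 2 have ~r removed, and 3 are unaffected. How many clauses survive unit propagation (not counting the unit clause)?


Satisfied (removed): 0
Shortened (remain): 2
Unchanged (remain): 3
Remaining = 2 + 3 = 5

5


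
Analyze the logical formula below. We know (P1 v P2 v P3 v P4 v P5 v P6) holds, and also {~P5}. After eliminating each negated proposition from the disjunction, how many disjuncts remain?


Original disjuncts (6): P1, P2, P3, P4, P5, P6
Negated (eliminate): ~P5
Remaining disjuncts: P1, P2, P3, P4, P6
Count = 6 - 1 = 5

5


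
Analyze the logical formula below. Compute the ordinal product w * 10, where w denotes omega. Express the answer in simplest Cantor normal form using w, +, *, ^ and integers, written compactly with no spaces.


Compute w * 10.
Ordinal * is associative and left-distributive over +, but NOT commutative; for finite n>1, n*w = w but w*n stays w*n.
w * 10 means 10 copies of w concatenated: w*10.
Result = w*10

w*10


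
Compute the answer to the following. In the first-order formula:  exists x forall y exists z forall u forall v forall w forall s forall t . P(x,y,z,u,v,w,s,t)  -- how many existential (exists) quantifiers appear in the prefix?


Quantifier prefix: exists x forall y exists z forall u forall v forall w forall s forall t
Mark each quantifier type:
  E U E U U U U U
Universal count = 6, Existential count = 2
Asked for existential (exists) quantifiers: 2

2


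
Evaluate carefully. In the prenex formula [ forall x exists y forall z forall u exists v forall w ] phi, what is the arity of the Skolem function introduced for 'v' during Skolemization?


Quantifier prefix: forall x exists y forall z forall u exists v forall w
'v' is existentially quantified at position 5.
Universal variables preceding it: x, z, u
Skolem function arity = 3

3


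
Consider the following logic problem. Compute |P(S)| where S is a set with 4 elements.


The power set of a set with n elements has 2^n elements.
|P(S)| = 2^4 = 16

16


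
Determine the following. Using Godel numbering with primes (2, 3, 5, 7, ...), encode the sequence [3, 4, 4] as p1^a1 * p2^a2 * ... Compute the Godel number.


Encode each element as an exponent of the corresponding prime:
  2^3 = 8
  3^4 = 81
  5^4 = 625
Product = 8 * 81 * 625 = 405000

405000


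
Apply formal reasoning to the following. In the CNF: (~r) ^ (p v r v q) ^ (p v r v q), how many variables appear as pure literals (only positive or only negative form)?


Check each variable for pure literal status:
p: pure positive
q: pure positive
r: mixed (not pure)
Pure literal count = 2

2


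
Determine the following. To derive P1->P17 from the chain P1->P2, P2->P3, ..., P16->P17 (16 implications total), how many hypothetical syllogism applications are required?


With 16 implications in a chain connecting 17 propositions:
P1->P2, P2->P3, ..., P16->P17
Steps needed = (number of implications) - 1 = 16 - 1 = 15

15


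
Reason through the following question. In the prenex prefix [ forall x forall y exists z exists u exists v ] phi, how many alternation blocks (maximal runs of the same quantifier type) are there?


Quantifier-type sequence: A A E E E  (A=forall, E=exists)
Group into maximal same-type runs:
  Ax2 | Ex3
Number of blocks = 2

2


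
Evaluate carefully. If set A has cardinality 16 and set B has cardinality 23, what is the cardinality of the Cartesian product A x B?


The Cartesian product A x B contains all ordered pairs (a, b).
|A x B| = |A| * |B| = 16 * 23 = 368

368


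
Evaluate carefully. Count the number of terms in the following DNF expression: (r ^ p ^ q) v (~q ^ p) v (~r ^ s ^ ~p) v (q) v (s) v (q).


A DNF formula is a disjunction of terms (conjunctions).
Terms are separated by v.
Counting the disjuncts: 6 terms.

6


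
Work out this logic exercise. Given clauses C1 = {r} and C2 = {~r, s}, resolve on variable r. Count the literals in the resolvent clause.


Remove r from C1 and ~r from C2.
C1 remainder: {}
C2 remainder: {s}
Union (resolvent): {s}
Resolvent has 1 literal(s).

1


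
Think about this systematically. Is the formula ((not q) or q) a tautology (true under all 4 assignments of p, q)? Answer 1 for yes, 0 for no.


Check all 4 assignments:
p=0, q=0: 1
p=0, q=1: 1
p=1, q=0: 1
p=1, q=1: 1
Satisfying count = 4/4.
Tautology iff count = 4: yes.

1


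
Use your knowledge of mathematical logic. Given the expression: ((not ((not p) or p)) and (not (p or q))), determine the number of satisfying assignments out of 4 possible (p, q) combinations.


Check all 4 assignments:
p=0, q=0: 0
p=0, q=1: 0
p=1, q=0: 0
p=1, q=1: 0
Count of True = 0

0


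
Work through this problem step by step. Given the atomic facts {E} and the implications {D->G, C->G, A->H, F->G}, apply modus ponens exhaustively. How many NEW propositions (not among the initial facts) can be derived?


Initial facts: {E}
Apply modus ponens to closure:
  (no implication fires)
Final known: {E}
New propositions: {(none)}
Count = 0

0


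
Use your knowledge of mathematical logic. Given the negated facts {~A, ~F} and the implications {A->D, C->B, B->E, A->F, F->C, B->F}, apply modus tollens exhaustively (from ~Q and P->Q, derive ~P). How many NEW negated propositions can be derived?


Initial negated facts: {~A, ~F}
Apply modus tollens to closure:
  ~F and B->F  =>  ~B
  ~B and C->B  =>  ~C
Final negated: {~A, ~B, ~C, ~F}
New negations: {~B, ~C}
Count = 2

2
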